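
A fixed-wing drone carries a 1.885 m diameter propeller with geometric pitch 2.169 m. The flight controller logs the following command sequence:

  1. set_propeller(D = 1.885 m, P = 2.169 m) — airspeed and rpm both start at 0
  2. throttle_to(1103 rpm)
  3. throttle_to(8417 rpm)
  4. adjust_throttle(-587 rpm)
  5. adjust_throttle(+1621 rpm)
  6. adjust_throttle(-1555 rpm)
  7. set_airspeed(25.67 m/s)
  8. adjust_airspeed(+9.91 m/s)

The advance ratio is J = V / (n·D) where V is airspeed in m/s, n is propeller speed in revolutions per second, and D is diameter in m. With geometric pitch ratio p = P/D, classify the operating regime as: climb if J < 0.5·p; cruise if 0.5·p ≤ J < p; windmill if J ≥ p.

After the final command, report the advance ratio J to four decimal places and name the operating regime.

set_propeller: D = 1.885 m, P = 2.169 m (p = P/D = 1.150663); state ← (V=0, rpm=0)
throttle_to(1103): rpm ← 1103
throttle_to(8417): rpm ← 8417
adjust_throttle(-587): rpm ← 8417 -587 = 7830
adjust_throttle(+1621): rpm ← 7830 +1621 = 9451
adjust_throttle(-1555): rpm ← 9451 -1555 = 7896
set_airspeed(25.67): V ← 25.67 m/s
adjust_airspeed(+9.91): V ← 25.67 +9.91 = 35.58 m/s
final state: V = 35.58 m/s, rpm = 7896 → n = rpm/60 = 131.600000 rev/s
J = V / (n·D) = 35.58 / (131.600000 × 1.885) = 0.143430
regime bands: climb J<0.5753 | cruise [0.5753, 1.1507) | windmill J≥1.1507
J = 0.1434 → climb

J = 0.1434, regime = climb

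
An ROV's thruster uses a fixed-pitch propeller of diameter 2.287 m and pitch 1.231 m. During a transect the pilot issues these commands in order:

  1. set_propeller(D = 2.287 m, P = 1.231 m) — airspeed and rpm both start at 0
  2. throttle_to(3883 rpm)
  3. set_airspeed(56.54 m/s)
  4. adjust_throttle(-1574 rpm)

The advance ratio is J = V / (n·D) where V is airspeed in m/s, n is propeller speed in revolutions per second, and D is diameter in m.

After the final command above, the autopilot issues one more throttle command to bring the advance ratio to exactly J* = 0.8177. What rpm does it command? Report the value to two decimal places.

rpm = 1814.04

set_propeller: D = 2.287 m, P = 1.231 m (p = P/D = 0.538260); state ← (V=0, rpm=0)
throttle_to(3883): rpm ← 3883
set_airspeed(56.54): V ← 56.54 m/s
adjust_throttle(-1574): rpm ← 3883 -1574 = 2309
final state: V = 56.54 m/s, rpm = 2309 → n = rpm/60 = 38.483333 rev/s
target J* = 0.8177; solve J* = V/(n·D) for n: n = V/(J*·D) = 56.54/(0.8177 × 2.287) = 30.234002 rev/s
rpm = 60·n = 1814.040138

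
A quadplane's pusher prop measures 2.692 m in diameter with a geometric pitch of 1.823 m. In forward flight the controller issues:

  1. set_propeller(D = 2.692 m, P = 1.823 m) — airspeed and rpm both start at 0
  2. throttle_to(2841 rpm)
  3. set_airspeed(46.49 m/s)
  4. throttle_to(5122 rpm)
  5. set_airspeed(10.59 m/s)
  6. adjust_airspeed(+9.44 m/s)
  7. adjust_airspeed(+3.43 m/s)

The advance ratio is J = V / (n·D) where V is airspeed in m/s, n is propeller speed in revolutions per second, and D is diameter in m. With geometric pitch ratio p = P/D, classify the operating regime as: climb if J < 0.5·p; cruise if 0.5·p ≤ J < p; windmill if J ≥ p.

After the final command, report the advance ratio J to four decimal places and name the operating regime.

J = 0.1021, regime = climb

set_propeller: D = 2.692 m, P = 1.823 m (p = P/D = 0.677192); state ← (V=0, rpm=0)
throttle_to(2841): rpm ← 2841
set_airspeed(46.49): V ← 46.49 m/s
throttle_to(5122): rpm ← 5122
set_airspeed(10.59): V ← 10.59 m/s
adjust_airspeed(+9.44): V ← 10.59 +9.44 = 20.03 m/s
adjust_airspeed(+3.43): V ← 20.03 +3.43 = 23.46 m/s
final state: V = 23.46 m/s, rpm = 5122 → n = rpm/60 = 85.366667 rev/s
J = V / (n·D) = 23.46 / (85.366667 × 2.692) = 0.102086
regime bands: climb J<0.3386 | cruise [0.3386, 0.6772) | windmill J≥0.6772
J = 0.1021 → climb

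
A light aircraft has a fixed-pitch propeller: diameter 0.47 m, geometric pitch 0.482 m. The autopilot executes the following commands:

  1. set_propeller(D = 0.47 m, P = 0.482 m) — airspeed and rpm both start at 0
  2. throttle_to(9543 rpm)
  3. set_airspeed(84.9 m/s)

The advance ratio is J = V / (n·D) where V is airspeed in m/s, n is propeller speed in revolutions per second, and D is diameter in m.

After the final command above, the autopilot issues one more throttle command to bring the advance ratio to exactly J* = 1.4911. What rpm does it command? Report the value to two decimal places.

set_propeller: D = 0.47 m, P = 0.482 m (p = P/D = 1.025532); state ← (V=0, rpm=0)
throttle_to(9543): rpm ← 9543
set_airspeed(84.9): V ← 84.9 m/s
final state: V = 84.9 m/s, rpm = 9543 → n = rpm/60 = 159.050000 rev/s
target J* = 1.4911; solve J* = V/(n·D) for n: n = V/(J*·D) = 84.9/(1.4911 × 0.47) = 121.144322 rev/s
rpm = 60·n = 7268.659293

rpm = 7268.66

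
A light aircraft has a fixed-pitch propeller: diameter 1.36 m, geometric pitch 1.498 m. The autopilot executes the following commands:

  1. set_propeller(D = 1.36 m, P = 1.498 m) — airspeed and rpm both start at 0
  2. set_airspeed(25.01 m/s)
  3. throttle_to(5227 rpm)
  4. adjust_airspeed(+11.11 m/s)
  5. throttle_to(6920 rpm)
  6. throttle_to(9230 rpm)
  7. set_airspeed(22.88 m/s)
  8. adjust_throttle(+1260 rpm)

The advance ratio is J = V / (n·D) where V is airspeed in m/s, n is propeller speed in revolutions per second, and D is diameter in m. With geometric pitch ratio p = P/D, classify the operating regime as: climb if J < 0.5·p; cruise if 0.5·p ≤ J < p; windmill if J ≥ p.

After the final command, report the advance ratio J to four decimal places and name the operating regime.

set_propeller: D = 1.36 m, P = 1.498 m (p = P/D = 1.101471); state ← (V=0, rpm=0)
set_airspeed(25.01): V ← 25.01 m/s
throttle_to(5227): rpm ← 5227
adjust_airspeed(+11.11): V ← 25.01 +11.11 = 36.12 m/s
throttle_to(6920): rpm ← 6920
throttle_to(9230): rpm ← 9230
set_airspeed(22.88): V ← 22.88 m/s
adjust_throttle(+1260): rpm ← 9230 +1260 = 10490
final state: V = 22.88 m/s, rpm = 10490 → n = rpm/60 = 174.833333 rev/s
J = V / (n·D) = 22.88 / (174.833333 × 1.36) = 0.096226
regime bands: climb J<0.5507 | cruise [0.5507, 1.1015) | windmill J≥1.1015
J = 0.0962 → climb

J = 0.0962, regime = climb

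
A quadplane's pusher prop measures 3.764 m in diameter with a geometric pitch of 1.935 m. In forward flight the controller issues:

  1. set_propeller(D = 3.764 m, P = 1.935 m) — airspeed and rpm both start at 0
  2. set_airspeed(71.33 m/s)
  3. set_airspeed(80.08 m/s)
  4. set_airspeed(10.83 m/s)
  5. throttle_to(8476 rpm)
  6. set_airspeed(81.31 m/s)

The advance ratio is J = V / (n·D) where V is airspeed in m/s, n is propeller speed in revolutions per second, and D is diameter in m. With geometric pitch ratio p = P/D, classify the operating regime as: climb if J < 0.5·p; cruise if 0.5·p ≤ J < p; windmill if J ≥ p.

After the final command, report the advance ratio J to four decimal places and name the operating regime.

set_propeller: D = 3.764 m, P = 1.935 m (p = P/D = 0.514081); state ← (V=0, rpm=0)
set_airspeed(71.33): V ← 71.33 m/s
set_airspeed(80.08): V ← 80.08 m/s
set_airspeed(10.83): V ← 10.83 m/s
throttle_to(8476): rpm ← 8476
set_airspeed(81.31): V ← 81.31 m/s
final state: V = 81.31 m/s, rpm = 8476 → n = rpm/60 = 141.266667 rev/s
J = V / (n·D) = 81.31 / (141.266667 × 3.764) = 0.152917
regime bands: climb J<0.2570 | cruise [0.2570, 0.5141) | windmill J≥0.5141
J = 0.1529 → climb

J = 0.1529, regime = climb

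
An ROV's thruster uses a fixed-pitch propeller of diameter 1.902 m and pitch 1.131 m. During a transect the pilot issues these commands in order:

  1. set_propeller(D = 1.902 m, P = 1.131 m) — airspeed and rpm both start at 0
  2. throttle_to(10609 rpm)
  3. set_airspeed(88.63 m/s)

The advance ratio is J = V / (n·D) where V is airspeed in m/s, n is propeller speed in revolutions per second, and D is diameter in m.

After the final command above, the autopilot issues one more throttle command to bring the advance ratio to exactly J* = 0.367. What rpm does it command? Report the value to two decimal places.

rpm = 7618.25

set_propeller: D = 1.902 m, P = 1.131 m (p = P/D = 0.594637); state ← (V=0, rpm=0)
throttle_to(10609): rpm ← 10609
set_airspeed(88.63): V ← 88.63 m/s
final state: V = 88.63 m/s, rpm = 10609 → n = rpm/60 = 176.816667 rev/s
target J* = 0.367; solve J* = V/(n·D) for n: n = V/(J*·D) = 88.63/(0.367 × 1.902) = 126.970893 rev/s
rpm = 60·n = 7618.253552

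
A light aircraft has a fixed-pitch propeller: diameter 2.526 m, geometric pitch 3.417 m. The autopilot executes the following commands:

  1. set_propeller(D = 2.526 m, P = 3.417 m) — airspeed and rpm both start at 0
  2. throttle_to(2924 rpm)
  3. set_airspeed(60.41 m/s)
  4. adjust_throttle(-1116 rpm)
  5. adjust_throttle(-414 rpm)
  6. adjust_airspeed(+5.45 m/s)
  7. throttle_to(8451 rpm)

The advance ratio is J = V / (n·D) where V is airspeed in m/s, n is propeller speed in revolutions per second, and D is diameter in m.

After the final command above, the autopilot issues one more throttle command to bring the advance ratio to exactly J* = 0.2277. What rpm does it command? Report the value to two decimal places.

rpm = 6870.31

set_propeller: D = 2.526 m, P = 3.417 m (p = P/D = 1.352732); state ← (V=0, rpm=0)
throttle_to(2924): rpm ← 2924
set_airspeed(60.41): V ← 60.41 m/s
adjust_throttle(-1116): rpm ← 2924 -1116 = 1808
adjust_throttle(-414): rpm ← 1808 -414 = 1394
adjust_airspeed(+5.45): V ← 60.41 +5.45 = 65.86 m/s
throttle_to(8451): rpm ← 8451
final state: V = 65.86 m/s, rpm = 8451 → n = rpm/60 = 140.850000 rev/s
target J* = 0.2277; solve J* = V/(n·D) for n: n = V/(J*·D) = 65.86/(0.2277 × 2.526) = 114.505237 rev/s
rpm = 60·n = 6870.314213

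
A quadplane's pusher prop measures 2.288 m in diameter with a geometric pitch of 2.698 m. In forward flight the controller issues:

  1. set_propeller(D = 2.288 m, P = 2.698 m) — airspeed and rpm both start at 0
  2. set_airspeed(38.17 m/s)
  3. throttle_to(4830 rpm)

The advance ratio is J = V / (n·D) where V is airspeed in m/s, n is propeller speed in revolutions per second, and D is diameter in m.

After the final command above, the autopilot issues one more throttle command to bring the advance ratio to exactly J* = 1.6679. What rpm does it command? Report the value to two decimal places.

rpm = 600.13

set_propeller: D = 2.288 m, P = 2.698 m (p = P/D = 1.179196); state ← (V=0, rpm=0)
set_airspeed(38.17): V ← 38.17 m/s
throttle_to(4830): rpm ← 4830
final state: V = 38.17 m/s, rpm = 4830 → n = rpm/60 = 80.500000 rev/s
target J* = 1.6679; solve J* = V/(n·D) for n: n = V/(J*·D) = 38.17/(1.6679 × 2.288) = 10.002214 rev/s
rpm = 60·n = 600.132825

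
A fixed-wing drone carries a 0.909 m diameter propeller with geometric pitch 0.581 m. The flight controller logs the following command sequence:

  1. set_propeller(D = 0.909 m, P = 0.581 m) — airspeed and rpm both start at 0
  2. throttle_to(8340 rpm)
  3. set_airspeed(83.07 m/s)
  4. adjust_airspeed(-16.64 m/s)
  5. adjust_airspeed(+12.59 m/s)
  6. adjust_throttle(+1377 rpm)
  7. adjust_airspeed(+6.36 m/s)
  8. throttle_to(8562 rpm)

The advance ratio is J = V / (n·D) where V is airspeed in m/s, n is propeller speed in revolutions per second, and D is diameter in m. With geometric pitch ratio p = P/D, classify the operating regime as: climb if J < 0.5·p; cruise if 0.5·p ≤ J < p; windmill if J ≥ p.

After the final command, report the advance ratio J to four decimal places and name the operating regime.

set_propeller: D = 0.909 m, P = 0.581 m (p = P/D = 0.639164); state ← (V=0, rpm=0)
throttle_to(8340): rpm ← 8340
set_airspeed(83.07): V ← 83.07 m/s
adjust_airspeed(-16.64): V ← 83.07 -16.64 = 66.43 m/s
adjust_airspeed(+12.59): V ← 66.43 +12.59 = 79.02 m/s
adjust_throttle(+1377): rpm ← 8340 +1377 = 9717
adjust_airspeed(+6.36): V ← 79.02 +6.36 = 85.38 m/s
throttle_to(8562): rpm ← 8562
final state: V = 85.38 m/s, rpm = 8562 → n = rpm/60 = 142.700000 rev/s
J = V / (n·D) = 85.38 / (142.700000 × 0.909) = 0.658216
regime bands: climb J<0.3196 | cruise [0.3196, 0.6392) | windmill J≥0.6392
J = 0.6582 → windmill

J = 0.6582, regime = windmill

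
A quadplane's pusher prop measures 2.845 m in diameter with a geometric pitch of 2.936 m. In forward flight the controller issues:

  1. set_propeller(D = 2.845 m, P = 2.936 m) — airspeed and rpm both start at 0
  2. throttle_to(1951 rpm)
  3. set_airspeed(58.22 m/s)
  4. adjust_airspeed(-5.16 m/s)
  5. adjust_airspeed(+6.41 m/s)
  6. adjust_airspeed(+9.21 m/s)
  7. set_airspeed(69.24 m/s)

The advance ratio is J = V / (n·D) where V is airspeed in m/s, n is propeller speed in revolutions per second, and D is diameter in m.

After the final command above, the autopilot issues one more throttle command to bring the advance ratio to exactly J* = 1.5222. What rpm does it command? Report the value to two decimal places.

set_propeller: D = 2.845 m, P = 2.936 m (p = P/D = 1.031986); state ← (V=0, rpm=0)
throttle_to(1951): rpm ← 1951
set_airspeed(58.22): V ← 58.22 m/s
adjust_airspeed(-5.16): V ← 58.22 -5.16 = 53.06 m/s
adjust_airspeed(+6.41): V ← 53.06 +6.41 = 59.47 m/s
adjust_airspeed(+9.21): V ← 59.47 +9.21 = 68.68 m/s
set_airspeed(69.24): V ← 69.24 m/s
final state: V = 69.24 m/s, rpm = 1951 → n = rpm/60 = 32.516667 rev/s
target J* = 1.5222; solve J* = V/(n·D) for n: n = V/(J*·D) = 69.24/(1.5222 × 2.845) = 15.988329 rev/s
rpm = 60·n = 959.299728

rpm = 959.30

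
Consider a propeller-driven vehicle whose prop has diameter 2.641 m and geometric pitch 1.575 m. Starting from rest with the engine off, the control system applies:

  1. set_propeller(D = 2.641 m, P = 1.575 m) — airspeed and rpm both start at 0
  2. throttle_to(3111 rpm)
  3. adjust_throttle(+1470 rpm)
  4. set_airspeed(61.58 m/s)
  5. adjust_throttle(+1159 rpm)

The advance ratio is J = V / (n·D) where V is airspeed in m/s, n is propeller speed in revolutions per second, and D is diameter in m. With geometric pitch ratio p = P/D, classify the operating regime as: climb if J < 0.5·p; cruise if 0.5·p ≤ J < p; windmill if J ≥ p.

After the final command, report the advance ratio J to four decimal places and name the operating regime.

set_propeller: D = 2.641 m, P = 1.575 m (p = P/D = 0.596365); state ← (V=0, rpm=0)
throttle_to(3111): rpm ← 3111
adjust_throttle(+1470): rpm ← 3111 +1470 = 4581
set_airspeed(61.58): V ← 61.58 m/s
adjust_throttle(+1159): rpm ← 4581 +1159 = 5740
final state: V = 61.58 m/s, rpm = 5740 → n = rpm/60 = 95.666667 rev/s
J = V / (n·D) = 61.58 / (95.666667 × 2.641) = 0.243731
regime bands: climb J<0.2982 | cruise [0.2982, 0.5964) | windmill J≥0.5964
J = 0.2437 → climb

J = 0.2437, regime = climb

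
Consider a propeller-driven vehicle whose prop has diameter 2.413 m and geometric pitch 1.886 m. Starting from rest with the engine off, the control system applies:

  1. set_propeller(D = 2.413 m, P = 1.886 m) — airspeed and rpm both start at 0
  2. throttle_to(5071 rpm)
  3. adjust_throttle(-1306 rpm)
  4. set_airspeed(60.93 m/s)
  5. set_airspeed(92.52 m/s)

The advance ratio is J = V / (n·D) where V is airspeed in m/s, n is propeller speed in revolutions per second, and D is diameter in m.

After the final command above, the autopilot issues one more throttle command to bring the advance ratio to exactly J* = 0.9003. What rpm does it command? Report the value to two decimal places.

rpm = 2555.30

set_propeller: D = 2.413 m, P = 1.886 m (p = P/D = 0.781600); state ← (V=0, rpm=0)
throttle_to(5071): rpm ← 5071
adjust_throttle(-1306): rpm ← 5071 -1306 = 3765
set_airspeed(60.93): V ← 60.93 m/s
set_airspeed(92.52): V ← 92.52 m/s
final state: V = 92.52 m/s, rpm = 3765 → n = rpm/60 = 62.750000 rev/s
target J* = 0.9003; solve J* = V/(n·D) for n: n = V/(J*·D) = 92.52/(0.9003 × 2.413) = 42.588373 rev/s
rpm = 60·n = 2555.302397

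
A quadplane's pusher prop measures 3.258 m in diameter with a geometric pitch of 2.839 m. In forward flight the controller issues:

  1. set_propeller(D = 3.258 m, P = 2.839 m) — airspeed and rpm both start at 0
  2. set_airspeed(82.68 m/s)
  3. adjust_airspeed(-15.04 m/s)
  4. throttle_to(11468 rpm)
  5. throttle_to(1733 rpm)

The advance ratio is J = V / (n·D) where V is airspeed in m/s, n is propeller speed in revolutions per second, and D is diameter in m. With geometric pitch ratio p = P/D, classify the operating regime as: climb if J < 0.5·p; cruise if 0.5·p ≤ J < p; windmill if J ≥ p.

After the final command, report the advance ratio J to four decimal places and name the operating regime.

set_propeller: D = 3.258 m, P = 2.839 m (p = P/D = 0.871393); state ← (V=0, rpm=0)
set_airspeed(82.68): V ← 82.68 m/s
adjust_airspeed(-15.04): V ← 82.68 -15.04 = 67.64 m/s
throttle_to(11468): rpm ← 11468
throttle_to(1733): rpm ← 1733
final state: V = 67.64 m/s, rpm = 1733 → n = rpm/60 = 28.883333 rev/s
J = V / (n·D) = 67.64 / (28.883333 × 3.258) = 0.718795
regime bands: climb J<0.4357 | cruise [0.4357, 0.8714) | windmill J≥0.8714
J = 0.7188 → cruise

J = 0.7188, regime = cruise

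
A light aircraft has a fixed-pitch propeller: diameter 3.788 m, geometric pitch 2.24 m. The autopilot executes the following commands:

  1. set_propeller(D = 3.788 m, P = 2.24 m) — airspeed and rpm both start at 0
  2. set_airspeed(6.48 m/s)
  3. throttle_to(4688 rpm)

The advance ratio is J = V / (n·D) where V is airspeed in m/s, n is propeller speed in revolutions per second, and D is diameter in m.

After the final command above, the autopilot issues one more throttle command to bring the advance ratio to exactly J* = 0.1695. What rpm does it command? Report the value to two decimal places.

rpm = 605.55

set_propeller: D = 3.788 m, P = 2.24 m (p = P/D = 0.591341); state ← (V=0, rpm=0)
set_airspeed(6.48): V ← 6.48 m/s
throttle_to(4688): rpm ← 4688
final state: V = 6.48 m/s, rpm = 4688 → n = rpm/60 = 78.133333 rev/s
target J* = 0.1695; solve J* = V/(n·D) for n: n = V/(J*·D) = 6.48/(0.1695 × 3.788) = 10.092420 rev/s
rpm = 60·n = 605.545224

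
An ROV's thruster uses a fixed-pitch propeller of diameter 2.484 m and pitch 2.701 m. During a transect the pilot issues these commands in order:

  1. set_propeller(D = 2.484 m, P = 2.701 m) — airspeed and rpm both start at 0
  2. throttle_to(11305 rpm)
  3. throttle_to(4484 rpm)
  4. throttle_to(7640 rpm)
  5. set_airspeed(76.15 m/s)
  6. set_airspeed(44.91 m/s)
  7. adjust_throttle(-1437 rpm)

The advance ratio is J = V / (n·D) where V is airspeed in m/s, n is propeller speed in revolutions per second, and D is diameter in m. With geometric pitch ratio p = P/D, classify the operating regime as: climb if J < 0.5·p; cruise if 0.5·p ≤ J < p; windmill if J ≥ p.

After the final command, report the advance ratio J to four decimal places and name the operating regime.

set_propeller: D = 2.484 m, P = 2.701 m (p = P/D = 1.087359); state ← (V=0, rpm=0)
throttle_to(11305): rpm ← 11305
throttle_to(4484): rpm ← 4484
throttle_to(7640): rpm ← 7640
set_airspeed(76.15): V ← 76.15 m/s
set_airspeed(44.91): V ← 44.91 m/s
adjust_throttle(-1437): rpm ← 7640 -1437 = 6203
final state: V = 44.91 m/s, rpm = 6203 → n = rpm/60 = 103.383333 rev/s
J = V / (n·D) = 44.91 / (103.383333 × 2.484) = 0.174880
regime bands: climb J<0.5437 | cruise [0.5437, 1.0874) | windmill J≥1.0874
J = 0.1749 → climb

J = 0.1749, regime = climb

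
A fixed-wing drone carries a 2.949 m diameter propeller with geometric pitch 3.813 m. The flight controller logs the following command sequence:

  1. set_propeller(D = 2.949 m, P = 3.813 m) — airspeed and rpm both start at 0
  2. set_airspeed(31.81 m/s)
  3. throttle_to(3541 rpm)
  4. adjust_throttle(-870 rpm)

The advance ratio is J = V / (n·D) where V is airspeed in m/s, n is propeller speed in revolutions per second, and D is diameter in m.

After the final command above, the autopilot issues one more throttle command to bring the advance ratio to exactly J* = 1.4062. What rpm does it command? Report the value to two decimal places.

set_propeller: D = 2.949 m, P = 3.813 m (p = P/D = 1.292981); state ← (V=0, rpm=0)
set_airspeed(31.81): V ← 31.81 m/s
throttle_to(3541): rpm ← 3541
adjust_throttle(-870): rpm ← 3541 -870 = 2671
final state: V = 31.81 m/s, rpm = 2671 → n = rpm/60 = 44.516667 rev/s
target J* = 1.4062; solve J* = V/(n·D) for n: n = V/(J*·D) = 31.81/(1.4062 × 2.949) = 7.670820 rev/s
rpm = 60·n = 460.249212

rpm = 460.25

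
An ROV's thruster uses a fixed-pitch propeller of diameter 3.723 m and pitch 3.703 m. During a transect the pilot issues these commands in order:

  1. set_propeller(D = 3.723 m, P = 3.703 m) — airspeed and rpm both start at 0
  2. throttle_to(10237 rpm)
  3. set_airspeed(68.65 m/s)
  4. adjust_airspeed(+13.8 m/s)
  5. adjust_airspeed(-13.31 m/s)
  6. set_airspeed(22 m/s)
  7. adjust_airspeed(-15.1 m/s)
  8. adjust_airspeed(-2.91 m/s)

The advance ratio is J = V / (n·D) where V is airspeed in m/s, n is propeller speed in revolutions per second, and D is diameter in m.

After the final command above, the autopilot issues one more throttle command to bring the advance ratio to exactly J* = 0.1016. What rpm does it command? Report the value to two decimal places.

set_propeller: D = 3.723 m, P = 3.703 m (p = P/D = 0.994628); state ← (V=0, rpm=0)
throttle_to(10237): rpm ← 10237
set_airspeed(68.65): V ← 68.65 m/s
adjust_airspeed(+13.8): V ← 68.65 +13.8 = 82.45 m/s
adjust_airspeed(-13.31): V ← 82.45 -13.31 = 69.14 m/s
set_airspeed(22): V ← 22 m/s
adjust_airspeed(-15.1): V ← 22 -15.1 = 6.9 m/s
adjust_airspeed(-2.91): V ← 6.9 -2.91 = 3.99 m/s
final state: V = 3.99 m/s, rpm = 10237 → n = rpm/60 = 170.616667 rev/s
target J* = 0.1016; solve J* = V/(n·D) for n: n = V/(J*·D) = 3.99/(0.1016 × 3.723) = 10.548389 rev/s
rpm = 60·n = 632.903361

rpm = 632.90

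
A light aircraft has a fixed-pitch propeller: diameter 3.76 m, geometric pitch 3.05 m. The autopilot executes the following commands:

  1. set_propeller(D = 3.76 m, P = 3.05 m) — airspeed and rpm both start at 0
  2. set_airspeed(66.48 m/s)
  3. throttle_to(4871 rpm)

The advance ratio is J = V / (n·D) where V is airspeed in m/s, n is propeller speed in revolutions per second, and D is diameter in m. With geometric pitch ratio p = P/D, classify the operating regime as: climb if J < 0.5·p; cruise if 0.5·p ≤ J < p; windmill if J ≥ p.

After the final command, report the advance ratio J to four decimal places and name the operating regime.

set_propeller: D = 3.76 m, P = 3.05 m (p = P/D = 0.811170); state ← (V=0, rpm=0)
set_airspeed(66.48): V ← 66.48 m/s
throttle_to(4871): rpm ← 4871
final state: V = 66.48 m/s, rpm = 4871 → n = rpm/60 = 81.183333 rev/s
J = V / (n·D) = 66.48 / (81.183333 × 3.76) = 0.217789
regime bands: climb J<0.4056 | cruise [0.4056, 0.8112) | windmill J≥0.8112
J = 0.2178 → climb

J = 0.2178, regime = climb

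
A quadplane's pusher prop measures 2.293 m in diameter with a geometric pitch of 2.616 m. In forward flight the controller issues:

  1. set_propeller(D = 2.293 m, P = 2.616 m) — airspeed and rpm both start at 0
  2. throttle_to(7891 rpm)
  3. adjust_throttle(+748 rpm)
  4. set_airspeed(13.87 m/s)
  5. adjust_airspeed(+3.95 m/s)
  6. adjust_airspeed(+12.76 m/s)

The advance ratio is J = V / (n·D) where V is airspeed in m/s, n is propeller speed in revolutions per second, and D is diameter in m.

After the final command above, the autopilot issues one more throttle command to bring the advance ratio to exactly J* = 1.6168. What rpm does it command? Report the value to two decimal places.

set_propeller: D = 2.293 m, P = 2.616 m (p = P/D = 1.140863); state ← (V=0, rpm=0)
throttle_to(7891): rpm ← 7891
adjust_throttle(+748): rpm ← 7891 +748 = 8639
set_airspeed(13.87): V ← 13.87 m/s
adjust_airspeed(+3.95): V ← 13.87 +3.95 = 17.82 m/s
adjust_airspeed(+12.76): V ← 17.82 +12.76 = 30.58 m/s
final state: V = 30.58 m/s, rpm = 8639 → n = rpm/60 = 143.983333 rev/s
target J* = 1.6168; solve J* = V/(n·D) for n: n = V/(J*·D) = 30.58/(1.6168 × 2.293) = 8.248541 rev/s
rpm = 60·n = 494.912447

rpm = 494.91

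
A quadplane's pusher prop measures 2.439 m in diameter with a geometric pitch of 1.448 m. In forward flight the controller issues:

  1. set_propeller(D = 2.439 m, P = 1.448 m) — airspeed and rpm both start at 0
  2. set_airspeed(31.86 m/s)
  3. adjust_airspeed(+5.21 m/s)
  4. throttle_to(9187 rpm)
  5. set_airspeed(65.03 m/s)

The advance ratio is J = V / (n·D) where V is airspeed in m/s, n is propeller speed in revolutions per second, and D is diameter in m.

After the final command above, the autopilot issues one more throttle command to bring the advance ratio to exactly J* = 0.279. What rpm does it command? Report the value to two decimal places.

set_propeller: D = 2.439 m, P = 1.448 m (p = P/D = 0.593686); state ← (V=0, rpm=0)
set_airspeed(31.86): V ← 31.86 m/s
adjust_airspeed(+5.21): V ← 31.86 +5.21 = 37.07 m/s
throttle_to(9187): rpm ← 9187
set_airspeed(65.03): V ← 65.03 m/s
final state: V = 65.03 m/s, rpm = 9187 → n = rpm/60 = 153.116667 rev/s
target J* = 0.279; solve J* = V/(n·D) for n: n = V/(J*·D) = 65.03/(0.279 × 2.439) = 95.564755 rev/s
rpm = 60·n = 5733.885296

rpm = 5733.89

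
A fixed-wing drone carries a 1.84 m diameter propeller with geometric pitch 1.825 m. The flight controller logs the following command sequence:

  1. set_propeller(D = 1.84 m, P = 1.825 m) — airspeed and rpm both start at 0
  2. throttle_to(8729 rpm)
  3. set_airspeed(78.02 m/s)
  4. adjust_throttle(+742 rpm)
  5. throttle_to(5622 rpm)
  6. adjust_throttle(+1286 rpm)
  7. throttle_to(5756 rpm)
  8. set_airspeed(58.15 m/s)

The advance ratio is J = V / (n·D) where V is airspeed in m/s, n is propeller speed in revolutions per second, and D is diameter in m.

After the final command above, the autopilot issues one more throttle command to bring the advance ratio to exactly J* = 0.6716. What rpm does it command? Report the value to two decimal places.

set_propeller: D = 1.84 m, P = 1.825 m (p = P/D = 0.991848); state ← (V=0, rpm=0)
throttle_to(8729): rpm ← 8729
set_airspeed(78.02): V ← 78.02 m/s
adjust_throttle(+742): rpm ← 8729 +742 = 9471
throttle_to(5622): rpm ← 5622
adjust_throttle(+1286): rpm ← 5622 +1286 = 6908
throttle_to(5756): rpm ← 5756
set_airspeed(58.15): V ← 58.15 m/s
final state: V = 58.15 m/s, rpm = 5756 → n = rpm/60 = 95.933333 rev/s
target J* = 0.6716; solve J* = V/(n·D) for n: n = V/(J*·D) = 58.15/(0.6716 × 1.84) = 47.056672 rev/s
rpm = 60·n = 2823.400316

rpm = 2823.40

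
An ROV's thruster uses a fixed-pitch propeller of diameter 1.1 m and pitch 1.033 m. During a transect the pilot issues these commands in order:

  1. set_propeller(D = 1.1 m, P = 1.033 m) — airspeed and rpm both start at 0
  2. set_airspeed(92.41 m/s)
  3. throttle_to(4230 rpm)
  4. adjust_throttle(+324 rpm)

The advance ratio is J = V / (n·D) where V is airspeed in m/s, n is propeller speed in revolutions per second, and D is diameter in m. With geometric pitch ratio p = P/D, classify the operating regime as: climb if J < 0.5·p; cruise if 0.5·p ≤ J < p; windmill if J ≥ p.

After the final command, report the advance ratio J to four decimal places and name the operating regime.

J = 1.1068, regime = windmill

set_propeller: D = 1.1 m, P = 1.033 m (p = P/D = 0.939091); state ← (V=0, rpm=0)
set_airspeed(92.41): V ← 92.41 m/s
throttle_to(4230): rpm ← 4230
adjust_throttle(+324): rpm ← 4230 +324 = 4554
final state: V = 92.41 m/s, rpm = 4554 → n = rpm/60 = 75.900000 rev/s
J = V / (n·D) = 92.41 / (75.900000 × 1.1) = 1.106839
regime bands: climb J<0.4695 | cruise [0.4695, 0.9391) | windmill J≥0.9391
J = 1.1068 → windmill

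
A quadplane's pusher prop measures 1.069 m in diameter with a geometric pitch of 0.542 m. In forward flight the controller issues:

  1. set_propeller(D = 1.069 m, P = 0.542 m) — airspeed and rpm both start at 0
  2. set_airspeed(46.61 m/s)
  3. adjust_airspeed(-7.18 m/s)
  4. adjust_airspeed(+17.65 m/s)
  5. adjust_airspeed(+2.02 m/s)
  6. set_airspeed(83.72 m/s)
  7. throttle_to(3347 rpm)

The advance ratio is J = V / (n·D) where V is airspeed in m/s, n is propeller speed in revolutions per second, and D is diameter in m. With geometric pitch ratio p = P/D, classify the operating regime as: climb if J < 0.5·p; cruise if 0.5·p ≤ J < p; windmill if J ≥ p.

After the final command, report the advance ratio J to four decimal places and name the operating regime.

J = 1.4039, regime = windmill

set_propeller: D = 1.069 m, P = 0.542 m (p = P/D = 0.507016); state ← (V=0, rpm=0)
set_airspeed(46.61): V ← 46.61 m/s
adjust_airspeed(-7.18): V ← 46.61 -7.18 = 39.43 m/s
adjust_airspeed(+17.65): V ← 39.43 +17.65 = 57.08 m/s
adjust_airspeed(+2.02): V ← 57.08 +2.02 = 59.1 m/s
set_airspeed(83.72): V ← 83.72 m/s
throttle_to(3347): rpm ← 3347
final state: V = 83.72 m/s, rpm = 3347 → n = rpm/60 = 55.783333 rev/s
J = V / (n·D) = 83.72 / (55.783333 × 1.069) = 1.403935
regime bands: climb J<0.2535 | cruise [0.2535, 0.5070) | windmill J≥0.5070
J = 1.4039 → windmill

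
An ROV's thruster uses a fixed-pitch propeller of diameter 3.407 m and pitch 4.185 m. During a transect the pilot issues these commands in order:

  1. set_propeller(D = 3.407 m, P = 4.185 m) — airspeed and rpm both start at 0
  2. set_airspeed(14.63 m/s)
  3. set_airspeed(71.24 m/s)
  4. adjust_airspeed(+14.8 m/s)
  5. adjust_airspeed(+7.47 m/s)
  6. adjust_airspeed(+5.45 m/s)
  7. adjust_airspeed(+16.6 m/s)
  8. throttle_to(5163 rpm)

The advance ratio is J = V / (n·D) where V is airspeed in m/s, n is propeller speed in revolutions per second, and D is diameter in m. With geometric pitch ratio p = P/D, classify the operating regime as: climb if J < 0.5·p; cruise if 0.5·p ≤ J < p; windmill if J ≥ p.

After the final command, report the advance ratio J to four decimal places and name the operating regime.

set_propeller: D = 3.407 m, P = 4.185 m (p = P/D = 1.228353); state ← (V=0, rpm=0)
set_airspeed(14.63): V ← 14.63 m/s
set_airspeed(71.24): V ← 71.24 m/s
adjust_airspeed(+14.8): V ← 71.24 +14.8 = 86.04 m/s
adjust_airspeed(+7.47): V ← 86.04 +7.47 = 93.51 m/s
adjust_airspeed(+5.45): V ← 93.51 +5.45 = 98.96 m/s
adjust_airspeed(+16.6): V ← 98.96 +16.6 = 115.56 m/s
throttle_to(5163): rpm ← 5163
final state: V = 115.56 m/s, rpm = 5163 → n = rpm/60 = 86.050000 rev/s
J = V / (n·D) = 115.56 / (86.050000 × 3.407) = 0.394171
regime bands: climb J<0.6142 | cruise [0.6142, 1.2284) | windmill J≥1.2284
J = 0.3942 → climb

J = 0.3942, regime = climb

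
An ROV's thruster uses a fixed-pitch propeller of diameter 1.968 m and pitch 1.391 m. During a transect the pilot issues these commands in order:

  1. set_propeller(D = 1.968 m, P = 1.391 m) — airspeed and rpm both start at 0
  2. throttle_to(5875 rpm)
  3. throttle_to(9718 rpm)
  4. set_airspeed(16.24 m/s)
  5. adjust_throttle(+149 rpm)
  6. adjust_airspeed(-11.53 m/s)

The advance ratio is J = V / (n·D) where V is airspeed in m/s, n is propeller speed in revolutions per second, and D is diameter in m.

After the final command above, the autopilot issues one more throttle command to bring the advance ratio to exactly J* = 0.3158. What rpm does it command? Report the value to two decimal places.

rpm = 454.71

set_propeller: D = 1.968 m, P = 1.391 m (p = P/D = 0.706809); state ← (V=0, rpm=0)
throttle_to(5875): rpm ← 5875
throttle_to(9718): rpm ← 9718
set_airspeed(16.24): V ← 16.24 m/s
adjust_throttle(+149): rpm ← 9718 +149 = 9867
adjust_airspeed(-11.53): V ← 16.24 -11.53 = 4.71 m/s
final state: V = 4.71 m/s, rpm = 9867 → n = rpm/60 = 164.450000 rev/s
target J* = 0.3158; solve J* = V/(n·D) for n: n = V/(J*·D) = 4.71/(0.3158 × 1.968) = 7.578508 rev/s
rpm = 60·n = 454.710453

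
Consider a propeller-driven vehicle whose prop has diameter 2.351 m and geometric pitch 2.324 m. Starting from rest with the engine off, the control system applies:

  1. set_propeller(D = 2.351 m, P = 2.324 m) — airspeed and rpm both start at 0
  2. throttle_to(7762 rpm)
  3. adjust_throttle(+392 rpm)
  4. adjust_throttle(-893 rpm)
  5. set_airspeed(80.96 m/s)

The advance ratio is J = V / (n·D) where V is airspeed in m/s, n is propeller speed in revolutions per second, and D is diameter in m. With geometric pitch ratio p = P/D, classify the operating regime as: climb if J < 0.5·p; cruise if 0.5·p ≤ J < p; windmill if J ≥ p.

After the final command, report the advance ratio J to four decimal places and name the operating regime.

J = 0.2846, regime = climb

set_propeller: D = 2.351 m, P = 2.324 m (p = P/D = 0.988516); state ← (V=0, rpm=0)
throttle_to(7762): rpm ← 7762
adjust_throttle(+392): rpm ← 7762 +392 = 8154
adjust_throttle(-893): rpm ← 8154 -893 = 7261
set_airspeed(80.96): V ← 80.96 m/s
final state: V = 80.96 m/s, rpm = 7261 → n = rpm/60 = 121.016667 rev/s
J = V / (n·D) = 80.96 / (121.016667 × 2.351) = 0.284559
regime bands: climb J<0.4943 | cruise [0.4943, 0.9885) | windmill J≥0.9885
J = 0.2846 → climb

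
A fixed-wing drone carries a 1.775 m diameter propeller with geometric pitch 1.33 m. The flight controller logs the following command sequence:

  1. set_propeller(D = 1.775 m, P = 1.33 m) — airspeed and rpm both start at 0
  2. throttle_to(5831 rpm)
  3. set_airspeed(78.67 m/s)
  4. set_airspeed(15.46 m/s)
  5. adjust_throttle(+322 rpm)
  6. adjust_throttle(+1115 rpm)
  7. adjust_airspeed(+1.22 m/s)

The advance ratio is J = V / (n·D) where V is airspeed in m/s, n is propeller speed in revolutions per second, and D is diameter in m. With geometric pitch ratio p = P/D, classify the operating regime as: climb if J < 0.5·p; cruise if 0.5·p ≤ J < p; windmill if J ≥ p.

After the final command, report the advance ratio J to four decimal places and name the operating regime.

J = 0.0776, regime = climb

set_propeller: D = 1.775 m, P = 1.33 m (p = P/D = 0.749296); state ← (V=0, rpm=0)
throttle_to(5831): rpm ← 5831
set_airspeed(78.67): V ← 78.67 m/s
set_airspeed(15.46): V ← 15.46 m/s
adjust_throttle(+322): rpm ← 5831 +322 = 6153
adjust_throttle(+1115): rpm ← 6153 +1115 = 7268
adjust_airspeed(+1.22): V ← 15.46 +1.22 = 16.68 m/s
final state: V = 16.68 m/s, rpm = 7268 → n = rpm/60 = 121.133333 rev/s
J = V / (n·D) = 16.68 / (121.133333 × 1.775) = 0.077577
regime bands: climb J<0.3746 | cruise [0.3746, 0.7493) | windmill J≥0.7493
J = 0.0776 → climb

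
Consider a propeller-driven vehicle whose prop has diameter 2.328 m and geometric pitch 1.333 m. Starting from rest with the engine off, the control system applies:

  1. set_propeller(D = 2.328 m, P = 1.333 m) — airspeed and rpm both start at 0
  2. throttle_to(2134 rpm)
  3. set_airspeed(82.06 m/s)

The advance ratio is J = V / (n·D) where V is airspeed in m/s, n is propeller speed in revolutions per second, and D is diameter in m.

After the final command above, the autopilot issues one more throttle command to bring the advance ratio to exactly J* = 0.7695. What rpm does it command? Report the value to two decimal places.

rpm = 2748.47

set_propeller: D = 2.328 m, P = 1.333 m (p = P/D = 0.572595); state ← (V=0, rpm=0)
throttle_to(2134): rpm ← 2134
set_airspeed(82.06): V ← 82.06 m/s
final state: V = 82.06 m/s, rpm = 2134 → n = rpm/60 = 35.566667 rev/s
target J* = 0.7695; solve J* = V/(n·D) for n: n = V/(J*·D) = 82.06/(0.7695 × 2.328) = 45.807850 rev/s
rpm = 60·n = 2748.471025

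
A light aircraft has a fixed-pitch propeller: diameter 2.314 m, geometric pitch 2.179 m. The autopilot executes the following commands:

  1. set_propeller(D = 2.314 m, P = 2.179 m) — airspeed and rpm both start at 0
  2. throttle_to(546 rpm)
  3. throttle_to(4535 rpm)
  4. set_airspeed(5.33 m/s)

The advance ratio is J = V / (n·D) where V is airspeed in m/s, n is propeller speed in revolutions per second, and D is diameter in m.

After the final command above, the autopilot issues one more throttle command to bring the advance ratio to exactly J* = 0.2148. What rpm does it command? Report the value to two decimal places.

set_propeller: D = 2.314 m, P = 2.179 m (p = P/D = 0.941659); state ← (V=0, rpm=0)
throttle_to(546): rpm ← 546
throttle_to(4535): rpm ← 4535
set_airspeed(5.33): V ← 5.33 m/s
final state: V = 5.33 m/s, rpm = 4535 → n = rpm/60 = 75.583333 rev/s
target J* = 0.2148; solve J* = V/(n·D) for n: n = V/(J*·D) = 5.33/(0.2148 × 2.314) = 10.723328 rev/s
rpm = 60·n = 643.399661

rpm = 643.40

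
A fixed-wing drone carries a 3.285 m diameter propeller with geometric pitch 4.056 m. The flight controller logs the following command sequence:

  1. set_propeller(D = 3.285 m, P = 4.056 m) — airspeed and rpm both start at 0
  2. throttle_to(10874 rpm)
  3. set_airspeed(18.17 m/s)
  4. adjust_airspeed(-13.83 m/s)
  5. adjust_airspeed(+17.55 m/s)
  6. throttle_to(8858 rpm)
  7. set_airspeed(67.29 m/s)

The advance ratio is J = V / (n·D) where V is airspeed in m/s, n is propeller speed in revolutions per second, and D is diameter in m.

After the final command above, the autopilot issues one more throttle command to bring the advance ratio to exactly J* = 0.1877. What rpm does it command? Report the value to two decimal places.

set_propeller: D = 3.285 m, P = 4.056 m (p = P/D = 1.234703); state ← (V=0, rpm=0)
throttle_to(10874): rpm ← 10874
set_airspeed(18.17): V ← 18.17 m/s
adjust_airspeed(-13.83): V ← 18.17 -13.83 = 4.34 m/s
adjust_airspeed(+17.55): V ← 4.34 +17.55 = 21.89 m/s
throttle_to(8858): rpm ← 8858
set_airspeed(67.29): V ← 67.29 m/s
final state: V = 67.29 m/s, rpm = 8858 → n = rpm/60 = 147.633333 rev/s
target J* = 0.1877; solve J* = V/(n·D) for n: n = V/(J*·D) = 67.29/(0.1877 × 3.285) = 109.131690 rev/s
rpm = 60·n = 6547.901417

rpm = 6547.90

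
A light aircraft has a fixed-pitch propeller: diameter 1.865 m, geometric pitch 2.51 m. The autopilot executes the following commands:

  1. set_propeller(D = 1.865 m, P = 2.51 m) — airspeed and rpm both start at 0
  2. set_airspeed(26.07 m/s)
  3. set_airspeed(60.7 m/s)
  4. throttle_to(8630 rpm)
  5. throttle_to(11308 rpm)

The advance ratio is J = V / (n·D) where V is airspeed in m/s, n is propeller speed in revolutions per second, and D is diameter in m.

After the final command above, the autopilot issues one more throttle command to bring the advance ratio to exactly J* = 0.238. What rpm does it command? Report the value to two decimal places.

set_propeller: D = 1.865 m, P = 2.51 m (p = P/D = 1.345845); state ← (V=0, rpm=0)
set_airspeed(26.07): V ← 26.07 m/s
set_airspeed(60.7): V ← 60.7 m/s
throttle_to(8630): rpm ← 8630
throttle_to(11308): rpm ← 11308
final state: V = 60.7 m/s, rpm = 11308 → n = rpm/60 = 188.466667 rev/s
target J* = 0.238; solve J* = V/(n·D) for n: n = V/(J*·D) = 60.7/(0.238 × 1.865) = 136.751752 rev/s
rpm = 60·n = 8205.105098

rpm = 8205.11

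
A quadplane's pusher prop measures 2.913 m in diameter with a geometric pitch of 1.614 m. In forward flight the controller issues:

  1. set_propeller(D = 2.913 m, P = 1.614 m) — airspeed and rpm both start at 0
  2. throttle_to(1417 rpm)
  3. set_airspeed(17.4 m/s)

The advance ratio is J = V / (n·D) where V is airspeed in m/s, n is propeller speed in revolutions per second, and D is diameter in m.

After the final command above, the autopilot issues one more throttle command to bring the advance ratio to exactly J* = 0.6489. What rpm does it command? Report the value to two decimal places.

rpm = 552.31

set_propeller: D = 2.913 m, P = 1.614 m (p = P/D = 0.554068); state ← (V=0, rpm=0)
throttle_to(1417): rpm ← 1417
set_airspeed(17.4): V ← 17.4 m/s
final state: V = 17.4 m/s, rpm = 1417 → n = rpm/60 = 23.616667 rev/s
target J* = 0.6489; solve J* = V/(n·D) for n: n = V/(J*·D) = 17.4/(0.6489 × 2.913) = 9.205153 rev/s
rpm = 60·n = 552.309152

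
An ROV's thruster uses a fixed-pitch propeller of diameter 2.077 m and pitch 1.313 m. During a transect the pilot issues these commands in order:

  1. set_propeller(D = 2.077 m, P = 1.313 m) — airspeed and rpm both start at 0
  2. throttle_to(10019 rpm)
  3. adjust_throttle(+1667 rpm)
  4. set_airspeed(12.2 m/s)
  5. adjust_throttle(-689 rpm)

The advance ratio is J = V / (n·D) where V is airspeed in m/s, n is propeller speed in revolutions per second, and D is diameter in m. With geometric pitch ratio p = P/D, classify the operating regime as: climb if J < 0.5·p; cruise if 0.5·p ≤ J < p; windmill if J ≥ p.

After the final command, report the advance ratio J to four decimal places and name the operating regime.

J = 0.0320, regime = climb

set_propeller: D = 2.077 m, P = 1.313 m (p = P/D = 0.632162); state ← (V=0, rpm=0)
throttle_to(10019): rpm ← 10019
adjust_throttle(+1667): rpm ← 10019 +1667 = 11686
set_airspeed(12.2): V ← 12.2 m/s
adjust_throttle(-689): rpm ← 11686 -689 = 10997
final state: V = 12.2 m/s, rpm = 10997 → n = rpm/60 = 183.283333 rev/s
J = V / (n·D) = 12.2 / (183.283333 × 2.077) = 0.032048
regime bands: climb J<0.3161 | cruise [0.3161, 0.6322) | windmill J≥0.6322
J = 0.0320 → climb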